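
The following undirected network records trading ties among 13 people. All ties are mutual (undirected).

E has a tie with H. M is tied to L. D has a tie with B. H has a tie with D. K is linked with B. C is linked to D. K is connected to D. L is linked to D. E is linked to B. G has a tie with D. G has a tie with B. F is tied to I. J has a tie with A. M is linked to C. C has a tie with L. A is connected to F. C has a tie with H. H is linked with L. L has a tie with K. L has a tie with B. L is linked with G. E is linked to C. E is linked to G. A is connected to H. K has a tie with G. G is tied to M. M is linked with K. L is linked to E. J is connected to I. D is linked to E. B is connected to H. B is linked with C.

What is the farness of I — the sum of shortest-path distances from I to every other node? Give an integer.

42

Distances from I: A:2, B:4, C:4, D:4, E:4, F:1, G:5, H:3, J:1, K:5, L:4, M:5.
Sum = 2 + 4 + 4 + 4 + 4 + 1 + 5 + 3 + 1 + 5 + 4 + 5 = 42.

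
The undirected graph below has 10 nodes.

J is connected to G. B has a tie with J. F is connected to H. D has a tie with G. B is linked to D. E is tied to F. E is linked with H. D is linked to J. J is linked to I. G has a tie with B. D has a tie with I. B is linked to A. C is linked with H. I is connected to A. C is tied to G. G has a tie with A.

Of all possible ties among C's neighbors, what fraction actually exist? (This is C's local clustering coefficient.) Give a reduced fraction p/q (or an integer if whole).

C's neighbors: G and H (k = 2).
Possible neighbor pairs: C(2,2) = 1. Edges among them: none → e = 0.
Clustering(C) = 0/1.

0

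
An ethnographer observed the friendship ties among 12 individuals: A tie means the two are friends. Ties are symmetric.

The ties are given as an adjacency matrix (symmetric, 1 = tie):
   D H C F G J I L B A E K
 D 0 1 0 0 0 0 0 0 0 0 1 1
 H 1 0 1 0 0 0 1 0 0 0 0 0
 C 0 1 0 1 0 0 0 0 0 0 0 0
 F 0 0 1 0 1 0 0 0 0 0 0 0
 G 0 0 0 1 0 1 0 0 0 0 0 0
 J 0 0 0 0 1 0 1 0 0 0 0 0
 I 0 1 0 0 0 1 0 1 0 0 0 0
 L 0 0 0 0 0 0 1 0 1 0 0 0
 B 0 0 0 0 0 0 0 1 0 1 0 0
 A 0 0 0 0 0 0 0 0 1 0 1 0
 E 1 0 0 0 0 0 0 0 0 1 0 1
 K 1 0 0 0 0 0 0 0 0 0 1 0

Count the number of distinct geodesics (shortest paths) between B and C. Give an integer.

The shortest distance is 4, and the only length-4 path is B–L–I–H–C. So there is exactly 1 shortest path.

1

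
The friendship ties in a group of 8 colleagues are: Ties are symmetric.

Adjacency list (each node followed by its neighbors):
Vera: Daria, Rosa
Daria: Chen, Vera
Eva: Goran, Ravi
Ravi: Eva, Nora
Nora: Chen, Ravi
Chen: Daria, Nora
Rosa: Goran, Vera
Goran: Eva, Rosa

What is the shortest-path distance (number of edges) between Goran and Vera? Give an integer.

One shortest route is Goran – Rosa – Vera, which uses 2 edges, and Goran and Vera are not directly tied, so nothing shorter exists. So d(Goran,Vera) = 2.

2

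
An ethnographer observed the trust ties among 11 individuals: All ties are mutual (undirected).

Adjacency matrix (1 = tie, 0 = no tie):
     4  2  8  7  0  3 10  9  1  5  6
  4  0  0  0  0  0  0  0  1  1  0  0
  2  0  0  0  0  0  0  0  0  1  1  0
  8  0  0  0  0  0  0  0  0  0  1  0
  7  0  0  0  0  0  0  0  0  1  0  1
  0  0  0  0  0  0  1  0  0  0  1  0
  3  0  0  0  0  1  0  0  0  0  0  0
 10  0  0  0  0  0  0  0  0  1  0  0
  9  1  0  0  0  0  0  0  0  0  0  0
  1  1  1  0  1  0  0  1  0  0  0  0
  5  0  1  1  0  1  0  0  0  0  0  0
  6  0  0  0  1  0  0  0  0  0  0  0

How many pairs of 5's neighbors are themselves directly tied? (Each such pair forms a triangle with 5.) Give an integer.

5's neighbors are 0, 2, and 8, but none of them are tied to each other, so no triangle contains 5.

0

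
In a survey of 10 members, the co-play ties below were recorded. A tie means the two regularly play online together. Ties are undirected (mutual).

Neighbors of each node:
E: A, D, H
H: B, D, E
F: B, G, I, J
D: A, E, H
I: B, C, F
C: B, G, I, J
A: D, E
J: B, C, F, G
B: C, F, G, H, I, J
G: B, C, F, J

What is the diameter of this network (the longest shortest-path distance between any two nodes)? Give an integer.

Eccentricity of each node (its greatest distance to any other): A:4, B:3, C:4, D:3, E:3, F:4, G:4, H:2, I:4, J:4.
The maximum eccentricity is 4, realized for instance by the pair A–C via A – E – H – B – C. So the diameter is 4.

4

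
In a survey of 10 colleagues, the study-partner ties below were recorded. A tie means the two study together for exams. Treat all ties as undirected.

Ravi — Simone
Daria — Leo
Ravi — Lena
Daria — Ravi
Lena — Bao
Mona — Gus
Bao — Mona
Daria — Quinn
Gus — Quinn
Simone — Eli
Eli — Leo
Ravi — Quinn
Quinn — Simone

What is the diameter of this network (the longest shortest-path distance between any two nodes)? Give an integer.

Eccentricity of each node (its greatest distance to any other): Bao:4, Daria:3, Eli:4, Gus:3, Lena:3, Leo:4, Mona:4, Quinn:3, Ravi:3, Simone:3.
The maximum eccentricity is 4, realized for instance by the pair Eli–Bao via Eli – Simone – Ravi – Lena – Bao. So the diameter is 4.

4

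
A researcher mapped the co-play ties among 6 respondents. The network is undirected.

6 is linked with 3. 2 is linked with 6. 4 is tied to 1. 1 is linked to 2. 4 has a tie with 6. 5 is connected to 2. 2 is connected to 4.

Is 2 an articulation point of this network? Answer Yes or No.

Yes

Removing 2 leaves {1, 3, 4, and 6} with no path to {5}, so the network splits into 2 components. 2 is a cut vertex.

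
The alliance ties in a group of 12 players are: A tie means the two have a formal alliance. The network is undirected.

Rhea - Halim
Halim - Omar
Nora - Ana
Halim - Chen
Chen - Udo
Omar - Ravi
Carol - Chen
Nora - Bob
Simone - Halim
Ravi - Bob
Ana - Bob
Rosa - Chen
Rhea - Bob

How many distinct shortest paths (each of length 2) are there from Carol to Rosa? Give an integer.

1

The shortest distance is 2, and the only length-2 path is Carol–Chen–Rosa. So there is exactly 1 shortest path.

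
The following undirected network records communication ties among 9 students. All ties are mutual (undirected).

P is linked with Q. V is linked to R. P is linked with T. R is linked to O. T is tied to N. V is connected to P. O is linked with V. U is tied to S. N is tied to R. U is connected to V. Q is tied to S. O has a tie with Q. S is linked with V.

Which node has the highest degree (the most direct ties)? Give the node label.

V

Degrees — N:2, O:3, P:3, Q:3, R:3, S:3, T:2, U:2, V:5.
The maximum is 5, attained only by V.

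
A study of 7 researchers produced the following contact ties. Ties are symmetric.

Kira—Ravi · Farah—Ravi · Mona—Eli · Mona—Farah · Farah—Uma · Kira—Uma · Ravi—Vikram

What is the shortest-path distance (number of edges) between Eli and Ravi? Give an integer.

3

One shortest route is Eli – Mona – Farah – Ravi, which uses 3 edges, and at distance 2 from Eli we only reach {Farah}, which does not include Ravi. So d(Eli,Ravi) = 3.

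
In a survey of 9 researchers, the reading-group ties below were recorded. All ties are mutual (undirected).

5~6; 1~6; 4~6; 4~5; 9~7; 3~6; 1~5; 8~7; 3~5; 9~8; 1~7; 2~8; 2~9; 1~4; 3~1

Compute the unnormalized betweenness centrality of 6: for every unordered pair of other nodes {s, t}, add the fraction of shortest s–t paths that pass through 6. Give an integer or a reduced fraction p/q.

Pairs whose geodesics pass through 6 — 3–4: 1/3.
All other pairs contribute 0.
Summing the contributions gives betweenness(6) = 1/3.

1/3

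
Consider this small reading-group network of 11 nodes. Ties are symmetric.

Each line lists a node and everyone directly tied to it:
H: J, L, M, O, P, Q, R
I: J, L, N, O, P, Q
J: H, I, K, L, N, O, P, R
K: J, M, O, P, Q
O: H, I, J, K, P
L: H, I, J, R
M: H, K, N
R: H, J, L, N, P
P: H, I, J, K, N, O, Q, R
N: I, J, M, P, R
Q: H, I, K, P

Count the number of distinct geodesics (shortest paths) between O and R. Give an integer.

The shortest distance is 2. The length-2 paths are: O–H–R; O–P–R; O–J–R.
That gives 3 distinct shortest paths.

3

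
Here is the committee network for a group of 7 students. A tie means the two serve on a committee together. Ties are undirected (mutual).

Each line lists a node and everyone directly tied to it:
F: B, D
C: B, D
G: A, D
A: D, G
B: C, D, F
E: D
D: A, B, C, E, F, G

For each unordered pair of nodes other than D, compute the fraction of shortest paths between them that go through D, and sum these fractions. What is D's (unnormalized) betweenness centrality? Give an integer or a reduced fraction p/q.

Pairs whose geodesics pass through D — A–F: 1; A–C: 1; A–E: 1; A–B: 1; F–C: 1/2; F–E: 1; F–G: 1; C–E: 1; C–G: 1; E–B: 1; E–G: 1; B–G: 1.
All other pairs contribute 0.
Summing the contributions gives betweenness(D) = 23/2.

23/2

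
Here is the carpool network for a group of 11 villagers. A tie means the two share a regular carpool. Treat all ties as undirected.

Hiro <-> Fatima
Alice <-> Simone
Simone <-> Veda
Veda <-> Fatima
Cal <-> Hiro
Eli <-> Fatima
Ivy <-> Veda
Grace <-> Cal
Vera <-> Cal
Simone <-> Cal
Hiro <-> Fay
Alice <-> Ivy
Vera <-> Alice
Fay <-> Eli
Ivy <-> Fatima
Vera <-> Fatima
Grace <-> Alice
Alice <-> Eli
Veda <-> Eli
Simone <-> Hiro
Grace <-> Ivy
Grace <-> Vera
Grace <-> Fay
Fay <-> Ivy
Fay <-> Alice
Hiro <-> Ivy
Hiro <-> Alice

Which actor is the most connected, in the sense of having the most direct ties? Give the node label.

Alice

Degrees — Alice:7, Cal:4, Eli:4, Fatima:5, Fay:5, Grace:5, Hiro:6, Ivy:6, Simone:4, Veda:4, Vera:4.
The maximum is 7, attained only by Alice.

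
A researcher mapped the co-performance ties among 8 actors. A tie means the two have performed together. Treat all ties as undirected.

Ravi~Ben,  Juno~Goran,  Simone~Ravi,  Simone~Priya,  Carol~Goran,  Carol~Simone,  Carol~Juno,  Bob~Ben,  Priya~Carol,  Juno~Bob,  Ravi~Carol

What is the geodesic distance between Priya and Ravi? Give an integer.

One shortest route is Priya – Simone – Ravi, which uses 2 edges, and Priya and Ravi are not directly tied, so nothing shorter exists. So d(Priya,Ravi) = 2.

2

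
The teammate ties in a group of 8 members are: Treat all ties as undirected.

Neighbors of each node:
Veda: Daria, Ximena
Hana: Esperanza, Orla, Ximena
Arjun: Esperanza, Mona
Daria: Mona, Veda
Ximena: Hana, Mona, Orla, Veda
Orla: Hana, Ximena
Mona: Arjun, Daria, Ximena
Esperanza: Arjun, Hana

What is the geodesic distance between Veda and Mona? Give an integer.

One shortest route is Veda – Daria – Mona, which uses 2 edges, and Veda and Mona are not directly tied, so nothing shorter exists. So d(Veda,Mona) = 2.

2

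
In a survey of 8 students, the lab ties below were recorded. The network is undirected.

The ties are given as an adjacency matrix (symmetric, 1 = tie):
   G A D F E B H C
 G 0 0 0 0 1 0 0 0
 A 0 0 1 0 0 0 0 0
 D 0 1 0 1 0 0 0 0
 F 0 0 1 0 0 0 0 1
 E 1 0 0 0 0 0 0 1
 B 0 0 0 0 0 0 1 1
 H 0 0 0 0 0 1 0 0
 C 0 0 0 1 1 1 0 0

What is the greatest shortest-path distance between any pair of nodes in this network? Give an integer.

5

Eccentricity of each node (its greatest distance to any other): A:5, B:4, C:3, D:4, E:4, F:3, G:5, H:5.
The maximum eccentricity is 5, realized for instance by the pair G–A via G – E – C – F – D – A. So the diameter is 5.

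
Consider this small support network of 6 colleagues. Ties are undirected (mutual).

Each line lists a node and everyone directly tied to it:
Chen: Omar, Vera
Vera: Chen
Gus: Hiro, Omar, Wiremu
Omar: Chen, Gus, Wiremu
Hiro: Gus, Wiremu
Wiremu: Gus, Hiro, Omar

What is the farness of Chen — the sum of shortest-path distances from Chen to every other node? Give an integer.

Distances from Chen: Gus:2, Hiro:3, Omar:1, Vera:1, Wiremu:2.
Sum = 2 + 3 + 1 + 1 + 2 = 9.

9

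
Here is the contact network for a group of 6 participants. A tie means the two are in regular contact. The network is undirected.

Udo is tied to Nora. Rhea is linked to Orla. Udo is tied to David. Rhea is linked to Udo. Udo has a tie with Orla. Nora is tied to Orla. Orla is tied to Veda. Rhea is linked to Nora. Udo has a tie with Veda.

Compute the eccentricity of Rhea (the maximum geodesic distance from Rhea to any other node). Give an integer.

Distances from Rhea: David:2, Nora:1, Orla:1, Udo:1, Veda:2.
The largest is 2 (to David and Veda), so the eccentricity of Rhea is 2.

2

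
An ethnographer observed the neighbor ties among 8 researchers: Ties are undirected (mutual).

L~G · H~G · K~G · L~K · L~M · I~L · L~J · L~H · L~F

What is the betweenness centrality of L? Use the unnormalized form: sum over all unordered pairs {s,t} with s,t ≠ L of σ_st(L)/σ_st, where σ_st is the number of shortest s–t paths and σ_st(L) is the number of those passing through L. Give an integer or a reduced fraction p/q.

37/2

Pairs whose geodesics pass through L — G–J: 1; G–F: 1; G–M: 1; G–I: 1; J–K: 1; J–F: 1; J–M: 1; J–H: 1; J–I: 1; K–F: 1; K–M: 1; K–H: 1/2; K–I: 1; F–M: 1 … (+5 more pairs).
All other pairs contribute 0.
Summing the contributions gives betweenness(L) = 37/2.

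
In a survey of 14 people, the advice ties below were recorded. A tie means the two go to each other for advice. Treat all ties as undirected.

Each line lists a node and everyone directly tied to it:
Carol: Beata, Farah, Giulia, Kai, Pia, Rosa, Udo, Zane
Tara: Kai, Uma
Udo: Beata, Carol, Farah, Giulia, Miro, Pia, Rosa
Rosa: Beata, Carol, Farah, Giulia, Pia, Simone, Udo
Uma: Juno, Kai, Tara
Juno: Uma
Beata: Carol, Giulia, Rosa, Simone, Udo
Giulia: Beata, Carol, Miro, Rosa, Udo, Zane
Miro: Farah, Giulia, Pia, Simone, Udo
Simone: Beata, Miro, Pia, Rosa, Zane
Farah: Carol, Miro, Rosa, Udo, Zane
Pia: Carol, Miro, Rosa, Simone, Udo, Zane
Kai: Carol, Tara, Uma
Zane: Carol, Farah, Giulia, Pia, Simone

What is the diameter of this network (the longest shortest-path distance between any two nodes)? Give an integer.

Eccentricity of each node (its greatest distance to any other): Beata:4, Carol:3, Farah:4, Giulia:4, Juno:5, Kai:3, Miro:5, Pia:4, Rosa:4, Simone:5, Tara:4, Udo:4, Uma:4, Zane:4.
The maximum eccentricity is 5, realized for instance by the pair Juno–Simone via Juno – Uma – Kai – Carol – Rosa – Simone. So the diameter is 5.

5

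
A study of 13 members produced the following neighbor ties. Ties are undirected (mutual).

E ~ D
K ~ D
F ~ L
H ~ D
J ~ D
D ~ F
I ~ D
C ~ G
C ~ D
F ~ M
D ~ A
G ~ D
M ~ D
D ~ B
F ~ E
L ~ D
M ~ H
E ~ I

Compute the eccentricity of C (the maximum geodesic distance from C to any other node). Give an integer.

Distances from C: A:2, B:2, D:1, E:2, F:2, G:1, H:2, I:2, J:2, K:2, L:2, M:2.
The largest is 2 (to K, H, M, L, B, E, I, J, F, and A), so the eccentricity of C is 2.

2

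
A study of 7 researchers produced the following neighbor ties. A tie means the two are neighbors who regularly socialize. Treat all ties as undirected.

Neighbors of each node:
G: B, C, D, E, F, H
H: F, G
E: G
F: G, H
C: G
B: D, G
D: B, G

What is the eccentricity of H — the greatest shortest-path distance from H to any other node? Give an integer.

2

Distances from H: B:2, C:2, D:2, E:2, F:1, G:1.
The largest is 2 (to D, E, C, and B), so the eccentricity of H is 2.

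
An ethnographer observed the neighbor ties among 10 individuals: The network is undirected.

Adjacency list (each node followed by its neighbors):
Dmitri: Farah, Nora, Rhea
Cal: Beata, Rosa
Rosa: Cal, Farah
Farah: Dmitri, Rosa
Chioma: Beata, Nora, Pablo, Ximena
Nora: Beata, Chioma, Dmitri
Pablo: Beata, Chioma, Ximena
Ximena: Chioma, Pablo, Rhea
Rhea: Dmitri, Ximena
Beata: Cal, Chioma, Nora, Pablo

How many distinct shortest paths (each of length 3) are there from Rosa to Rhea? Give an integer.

1

The shortest distance is 3, and the only length-3 path is Rosa–Farah–Dmitri–Rhea. So there is exactly 1 shortest path.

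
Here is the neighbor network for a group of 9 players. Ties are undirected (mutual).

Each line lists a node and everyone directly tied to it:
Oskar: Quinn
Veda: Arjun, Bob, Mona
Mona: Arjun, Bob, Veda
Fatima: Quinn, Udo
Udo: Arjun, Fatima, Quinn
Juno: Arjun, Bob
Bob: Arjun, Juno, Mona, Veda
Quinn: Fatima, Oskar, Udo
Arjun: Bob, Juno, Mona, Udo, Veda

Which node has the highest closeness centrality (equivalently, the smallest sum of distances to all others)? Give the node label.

Farness (sum of distances to all others) for each node — Arjun:12, Bob:16, Fatima:18, Juno:18, Mona:17, Oskar:24, Quinn:17, Udo:13, Veda:17.
The smallest farness is 12, for Arjun, so Arjun has the highest closeness.

Arjun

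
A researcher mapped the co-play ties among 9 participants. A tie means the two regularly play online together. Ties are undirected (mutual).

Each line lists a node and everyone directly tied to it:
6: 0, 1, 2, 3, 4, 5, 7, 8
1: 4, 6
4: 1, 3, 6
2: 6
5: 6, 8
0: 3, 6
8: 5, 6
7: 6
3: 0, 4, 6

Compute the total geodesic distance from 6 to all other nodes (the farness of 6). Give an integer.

Distances from 6: 0:1, 1:1, 2:1, 3:1, 4:1, 5:1, 7:1, 8:1.
Sum = 1 + 1 + 1 + 1 + 1 + 1 + 1 + 1 = 8.

8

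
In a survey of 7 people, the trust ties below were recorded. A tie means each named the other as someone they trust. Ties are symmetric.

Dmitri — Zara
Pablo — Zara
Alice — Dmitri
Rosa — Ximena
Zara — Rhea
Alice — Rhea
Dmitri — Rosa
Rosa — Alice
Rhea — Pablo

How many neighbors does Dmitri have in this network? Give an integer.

Dmitri is directly tied to Alice, Rosa, and Zara. That is 3 neighbors, so the degree of Dmitri is 3.

3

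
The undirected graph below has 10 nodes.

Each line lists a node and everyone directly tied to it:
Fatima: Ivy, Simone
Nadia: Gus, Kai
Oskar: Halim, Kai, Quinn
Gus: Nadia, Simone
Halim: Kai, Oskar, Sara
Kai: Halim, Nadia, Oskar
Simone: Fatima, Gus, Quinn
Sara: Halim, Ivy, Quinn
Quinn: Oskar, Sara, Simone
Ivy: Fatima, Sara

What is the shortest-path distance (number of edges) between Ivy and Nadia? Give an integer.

One shortest route is Ivy – Sara – Halim – Kai – Nadia, which uses 4 edges, and at distance 3 from Ivy we only reach {Gus, Kai, Oskar}, which does not include Nadia. So d(Ivy,Nadia) = 4.

4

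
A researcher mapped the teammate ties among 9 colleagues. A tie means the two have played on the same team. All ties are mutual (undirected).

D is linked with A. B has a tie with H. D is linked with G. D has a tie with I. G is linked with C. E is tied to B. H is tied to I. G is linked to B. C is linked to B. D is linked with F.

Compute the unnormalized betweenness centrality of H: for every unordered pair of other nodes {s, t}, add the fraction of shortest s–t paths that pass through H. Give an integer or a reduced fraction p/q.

5/2

Pairs whose geodesics pass through H — E–I: 1; B–I: 1; C–I: 1/2.
All other pairs contribute 0.
Summing the contributions gives betweenness(H) = 5/2.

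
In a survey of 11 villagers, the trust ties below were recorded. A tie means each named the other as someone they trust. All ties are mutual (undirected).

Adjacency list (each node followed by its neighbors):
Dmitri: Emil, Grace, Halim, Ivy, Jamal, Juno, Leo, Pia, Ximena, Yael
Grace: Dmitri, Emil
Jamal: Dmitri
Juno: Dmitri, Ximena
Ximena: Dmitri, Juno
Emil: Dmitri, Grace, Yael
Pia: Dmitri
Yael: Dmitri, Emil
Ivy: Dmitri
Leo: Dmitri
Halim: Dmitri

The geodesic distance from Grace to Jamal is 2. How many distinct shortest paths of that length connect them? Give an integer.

1

The shortest distance is 2, and the only length-2 path is Grace–Dmitri–Jamal. So there is exactly 1 shortest path.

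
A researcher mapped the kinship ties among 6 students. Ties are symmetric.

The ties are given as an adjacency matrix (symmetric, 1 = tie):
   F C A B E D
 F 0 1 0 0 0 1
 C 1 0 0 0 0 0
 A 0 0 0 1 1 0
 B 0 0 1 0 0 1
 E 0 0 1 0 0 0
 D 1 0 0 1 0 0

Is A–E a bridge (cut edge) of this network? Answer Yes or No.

Without the A–E edge there is no alternate route between A and E, so the network disconnects. It is a bridge.

Yes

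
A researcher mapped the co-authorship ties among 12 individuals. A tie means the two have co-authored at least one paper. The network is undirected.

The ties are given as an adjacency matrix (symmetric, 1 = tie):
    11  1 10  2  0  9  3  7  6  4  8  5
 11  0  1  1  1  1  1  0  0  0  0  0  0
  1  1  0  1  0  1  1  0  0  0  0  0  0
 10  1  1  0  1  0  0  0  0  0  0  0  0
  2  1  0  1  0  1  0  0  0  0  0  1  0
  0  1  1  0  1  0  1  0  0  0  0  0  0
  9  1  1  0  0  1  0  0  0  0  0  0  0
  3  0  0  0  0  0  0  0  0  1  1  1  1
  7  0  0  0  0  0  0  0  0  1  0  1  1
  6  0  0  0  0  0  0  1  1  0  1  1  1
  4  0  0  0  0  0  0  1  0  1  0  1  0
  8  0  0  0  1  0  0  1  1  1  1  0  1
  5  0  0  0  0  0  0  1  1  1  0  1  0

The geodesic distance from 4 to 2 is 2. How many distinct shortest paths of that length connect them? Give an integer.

1

The shortest distance is 2, and the only length-2 path is 4–8–2. So there is exactly 1 shortest path.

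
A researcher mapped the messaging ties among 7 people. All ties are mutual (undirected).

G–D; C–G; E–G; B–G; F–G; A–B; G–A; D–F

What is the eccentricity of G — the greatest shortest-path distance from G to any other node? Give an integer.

1

Distances from G: A:1, B:1, C:1, D:1, E:1, F:1.
The largest is 1 (to F, B, C, A, D, and E), so the eccentricity of G is 1.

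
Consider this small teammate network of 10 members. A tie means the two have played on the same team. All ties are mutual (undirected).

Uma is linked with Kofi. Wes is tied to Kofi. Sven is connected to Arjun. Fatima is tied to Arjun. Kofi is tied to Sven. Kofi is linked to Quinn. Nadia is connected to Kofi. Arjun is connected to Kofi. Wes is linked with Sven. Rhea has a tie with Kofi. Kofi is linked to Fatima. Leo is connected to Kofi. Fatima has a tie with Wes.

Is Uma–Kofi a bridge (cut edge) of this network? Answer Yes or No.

Yes

Without the Uma–Kofi edge there is no alternate route between Uma and Kofi, so the network disconnects. It is a bridge.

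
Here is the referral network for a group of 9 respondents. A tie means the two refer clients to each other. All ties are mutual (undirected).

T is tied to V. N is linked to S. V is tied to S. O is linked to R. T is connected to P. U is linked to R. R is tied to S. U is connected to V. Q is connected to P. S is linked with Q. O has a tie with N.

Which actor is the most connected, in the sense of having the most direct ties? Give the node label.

S

Degrees — N:2, O:2, P:2, Q:2, R:3, S:4, T:2, U:2, V:3.
The maximum is 4, attained only by S.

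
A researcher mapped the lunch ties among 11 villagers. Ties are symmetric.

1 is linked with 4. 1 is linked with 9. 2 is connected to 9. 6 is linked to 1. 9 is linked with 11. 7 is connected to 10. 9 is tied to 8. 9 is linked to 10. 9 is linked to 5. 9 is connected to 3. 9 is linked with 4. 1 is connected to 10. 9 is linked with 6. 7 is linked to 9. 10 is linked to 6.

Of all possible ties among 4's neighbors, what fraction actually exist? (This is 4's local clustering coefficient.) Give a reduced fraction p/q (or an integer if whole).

1

4's neighbors: 1 and 9 (k = 2).
Possible neighbor pairs: C(2,2) = 1. Edges among them: 1–9 → e = 1.
Clustering(4) = 1/1.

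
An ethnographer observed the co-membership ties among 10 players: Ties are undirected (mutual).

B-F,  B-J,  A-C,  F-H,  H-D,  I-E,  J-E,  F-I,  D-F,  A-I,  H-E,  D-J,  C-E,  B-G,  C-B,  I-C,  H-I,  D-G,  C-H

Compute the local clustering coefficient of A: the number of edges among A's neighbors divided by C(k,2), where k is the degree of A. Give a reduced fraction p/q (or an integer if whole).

A's neighbors: C and I (k = 2).
Possible neighbor pairs: C(2,2) = 1. Edges among them: C–I → e = 1.
Clustering(A) = 1/1.

1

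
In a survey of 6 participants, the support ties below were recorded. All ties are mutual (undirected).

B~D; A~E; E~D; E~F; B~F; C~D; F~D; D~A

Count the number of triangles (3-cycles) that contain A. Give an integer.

1

A's neighbors: D and E.
Neighbor pairs that are themselves tied: A–D–E. Each forms one triangle with A, for 1 in total.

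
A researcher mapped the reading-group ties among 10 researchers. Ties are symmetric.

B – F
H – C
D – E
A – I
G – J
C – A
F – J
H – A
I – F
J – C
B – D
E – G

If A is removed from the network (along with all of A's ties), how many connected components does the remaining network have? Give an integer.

A's neighbors (C, H, and I) remain reachable from one another through other ties, so the rest of the network stays in one piece.

1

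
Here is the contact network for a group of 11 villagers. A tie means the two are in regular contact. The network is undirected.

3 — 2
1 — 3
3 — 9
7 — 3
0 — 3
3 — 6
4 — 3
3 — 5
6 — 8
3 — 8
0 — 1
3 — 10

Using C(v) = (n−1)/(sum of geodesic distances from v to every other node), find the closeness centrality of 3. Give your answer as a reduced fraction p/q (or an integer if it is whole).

1

Distances from 3: 0:1, 1:1, 2:1, 4:1, 5:1, 6:1, 7:1, 8:1, 9:1, 10:1. Sum = 10.
n = 11, so closeness = 10/10 = 1.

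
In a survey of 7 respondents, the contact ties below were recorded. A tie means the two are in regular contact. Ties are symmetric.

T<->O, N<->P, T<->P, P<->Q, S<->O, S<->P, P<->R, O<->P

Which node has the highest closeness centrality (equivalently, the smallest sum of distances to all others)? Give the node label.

P

Farness (sum of distances to all others) for each node — N:11, O:9, P:6, Q:11, R:11, S:10, T:10.
The smallest farness is 6, for P, so P has the highest closeness.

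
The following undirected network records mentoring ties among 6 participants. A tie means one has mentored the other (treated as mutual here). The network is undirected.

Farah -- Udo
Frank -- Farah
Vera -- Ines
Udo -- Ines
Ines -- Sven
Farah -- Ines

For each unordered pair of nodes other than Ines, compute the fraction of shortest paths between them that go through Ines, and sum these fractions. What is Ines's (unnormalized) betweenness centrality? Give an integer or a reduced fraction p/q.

Pairs whose geodesics pass through Ines — Farah–Vera: 1; Farah–Sven: 1; Udo–Vera: 1; Udo–Sven: 1; Vera–Sven: 1; Vera–Frank: 1; Sven–Frank: 1.
All other pairs contribute 0.
Summing the contributions gives betweenness(Ines) = 7.

7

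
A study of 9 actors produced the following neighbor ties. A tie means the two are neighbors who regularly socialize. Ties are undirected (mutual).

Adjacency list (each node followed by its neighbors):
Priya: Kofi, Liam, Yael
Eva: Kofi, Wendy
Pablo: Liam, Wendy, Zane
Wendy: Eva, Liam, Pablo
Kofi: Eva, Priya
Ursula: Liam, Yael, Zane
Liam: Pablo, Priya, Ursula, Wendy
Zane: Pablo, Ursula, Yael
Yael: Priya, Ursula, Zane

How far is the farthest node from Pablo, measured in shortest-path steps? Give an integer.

3

Distances from Pablo: Eva:2, Kofi:3, Liam:1, Priya:2, Ursula:2, Wendy:1, Yael:2, Zane:1.
The largest is 3 (to Kofi), so the eccentricity of Pablo is 3.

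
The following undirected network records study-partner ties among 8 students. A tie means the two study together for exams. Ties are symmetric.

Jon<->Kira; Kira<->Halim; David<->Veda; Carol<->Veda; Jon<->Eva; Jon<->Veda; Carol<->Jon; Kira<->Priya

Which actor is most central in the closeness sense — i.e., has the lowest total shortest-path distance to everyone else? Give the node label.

Farness (sum of distances to all others) for each node — Carol:14, David:19, Eva:16, Halim:18, Jon:10, Kira:12, Priya:18, Veda:13.
The smallest farness is 10, for Jon, so Jon has the highest closeness.

Jon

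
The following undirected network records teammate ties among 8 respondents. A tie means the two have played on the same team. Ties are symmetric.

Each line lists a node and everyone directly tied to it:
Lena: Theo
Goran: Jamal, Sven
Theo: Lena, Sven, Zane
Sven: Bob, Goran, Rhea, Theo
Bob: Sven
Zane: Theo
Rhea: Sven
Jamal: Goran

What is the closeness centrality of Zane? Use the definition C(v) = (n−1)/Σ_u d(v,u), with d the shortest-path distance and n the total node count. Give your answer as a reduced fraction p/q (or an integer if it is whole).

Distances from Zane: Bob:3, Goran:3, Jamal:4, Lena:2, Rhea:3, Sven:2, Theo:1. Sum = 18.
n = 8, so closeness = 7/18.

7/18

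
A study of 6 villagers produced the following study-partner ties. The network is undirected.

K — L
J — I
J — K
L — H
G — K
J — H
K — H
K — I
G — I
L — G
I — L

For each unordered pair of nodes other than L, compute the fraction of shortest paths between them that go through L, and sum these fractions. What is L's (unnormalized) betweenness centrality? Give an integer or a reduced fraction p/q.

5/6

Pairs whose geodesics pass through L — I–H: 1/3; G–H: 1/2.
All other pairs contribute 0.
Summing the contributions gives betweenness(L) = 5/6.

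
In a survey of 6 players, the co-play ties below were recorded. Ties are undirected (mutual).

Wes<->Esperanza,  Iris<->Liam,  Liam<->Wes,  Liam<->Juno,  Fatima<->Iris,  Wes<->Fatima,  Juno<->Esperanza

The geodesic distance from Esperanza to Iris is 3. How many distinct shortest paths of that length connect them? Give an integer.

The shortest distance is 3. The length-3 paths are: Esperanza–Wes–Fatima–Iris; Esperanza–Wes–Liam–Iris; Esperanza–Juno–Liam–Iris.
That gives 3 distinct shortest paths.

3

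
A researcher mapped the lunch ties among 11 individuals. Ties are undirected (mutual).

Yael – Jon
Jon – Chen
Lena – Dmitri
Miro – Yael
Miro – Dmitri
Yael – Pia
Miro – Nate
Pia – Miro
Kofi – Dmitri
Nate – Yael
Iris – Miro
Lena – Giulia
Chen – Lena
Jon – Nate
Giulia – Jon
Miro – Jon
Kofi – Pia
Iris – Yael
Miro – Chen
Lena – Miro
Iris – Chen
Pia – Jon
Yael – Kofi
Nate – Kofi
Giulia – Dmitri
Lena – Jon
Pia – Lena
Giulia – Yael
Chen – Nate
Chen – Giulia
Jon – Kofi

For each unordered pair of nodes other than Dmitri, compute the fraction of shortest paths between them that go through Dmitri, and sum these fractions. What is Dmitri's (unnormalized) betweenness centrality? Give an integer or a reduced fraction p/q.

Pairs whose geodesics pass through Dmitri — Miro–Kofi: 1/5; Miro–Giulia: 1/5; Lena–Kofi: 1/3; Kofi–Giulia: 1/3.
All other pairs contribute 0.
Summing the contributions gives betweenness(Dmitri) = 16/15.

16/15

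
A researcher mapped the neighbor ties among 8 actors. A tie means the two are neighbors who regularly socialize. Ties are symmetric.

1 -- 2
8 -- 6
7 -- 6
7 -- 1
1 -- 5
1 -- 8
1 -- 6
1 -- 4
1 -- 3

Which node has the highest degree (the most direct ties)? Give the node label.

Degrees — 1:7, 2:1, 3:1, 4:1, 5:1, 6:3, 7:2, 8:2.
The maximum is 7, attained only by 1.

1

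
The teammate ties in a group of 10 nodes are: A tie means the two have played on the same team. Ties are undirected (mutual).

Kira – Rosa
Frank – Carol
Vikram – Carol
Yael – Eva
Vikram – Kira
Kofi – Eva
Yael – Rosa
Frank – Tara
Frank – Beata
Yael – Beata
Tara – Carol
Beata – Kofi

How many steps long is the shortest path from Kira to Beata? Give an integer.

One shortest route is Kira – Rosa – Yael – Beata, which uses 3 edges, and at distance 2 from Kira we only reach {Carol, Yael}, which does not include Beata. So d(Kira,Beata) = 3.

3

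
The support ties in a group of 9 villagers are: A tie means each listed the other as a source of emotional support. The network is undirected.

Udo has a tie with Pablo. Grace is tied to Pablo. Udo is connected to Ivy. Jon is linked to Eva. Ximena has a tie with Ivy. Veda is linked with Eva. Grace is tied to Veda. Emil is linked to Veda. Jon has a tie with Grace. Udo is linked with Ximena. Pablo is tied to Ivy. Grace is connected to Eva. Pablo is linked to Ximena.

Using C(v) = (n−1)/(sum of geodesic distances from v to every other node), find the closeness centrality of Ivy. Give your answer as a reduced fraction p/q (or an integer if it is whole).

Distances from Ivy: Emil:4, Eva:3, Grace:2, Jon:3, Pablo:1, Udo:1, Veda:3, Ximena:1. Sum = 18.
n = 9, so closeness = 8/18 = 4/9.

4/9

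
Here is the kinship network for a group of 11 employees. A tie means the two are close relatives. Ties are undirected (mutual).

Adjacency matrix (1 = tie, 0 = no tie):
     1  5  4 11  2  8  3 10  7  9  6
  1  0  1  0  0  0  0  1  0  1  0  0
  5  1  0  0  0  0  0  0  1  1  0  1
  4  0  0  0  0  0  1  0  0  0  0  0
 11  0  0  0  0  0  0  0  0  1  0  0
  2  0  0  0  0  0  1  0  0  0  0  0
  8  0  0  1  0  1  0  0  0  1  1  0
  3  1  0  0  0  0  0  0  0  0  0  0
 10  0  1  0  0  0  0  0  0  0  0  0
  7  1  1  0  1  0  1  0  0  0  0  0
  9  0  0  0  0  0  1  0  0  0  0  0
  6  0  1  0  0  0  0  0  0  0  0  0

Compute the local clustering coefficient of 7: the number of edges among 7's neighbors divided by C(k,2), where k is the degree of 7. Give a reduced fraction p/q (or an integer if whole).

7's neighbors: 1, 5, 8, and 11 (k = 4).
Possible neighbor pairs: C(4,2) = 6. Edges among them: 1–5 → e = 1.
Clustering(7) = 1/6.

1/6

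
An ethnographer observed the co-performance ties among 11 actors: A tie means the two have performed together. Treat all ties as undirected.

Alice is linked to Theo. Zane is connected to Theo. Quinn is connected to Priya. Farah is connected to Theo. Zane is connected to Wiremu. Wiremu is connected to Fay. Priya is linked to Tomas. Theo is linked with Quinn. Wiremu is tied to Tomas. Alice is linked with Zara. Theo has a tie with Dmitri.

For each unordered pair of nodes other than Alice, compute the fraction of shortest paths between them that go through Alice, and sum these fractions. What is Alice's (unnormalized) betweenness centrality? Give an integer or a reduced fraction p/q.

9

Pairs whose geodesics pass through Alice — Zane–Zara: 1; Theo–Zara: 1; Farah–Zara: 1; Priya–Zara: 1; Tomas–Zara: 2/2; Dmitri–Zara: 1; Zara–Quinn: 1; Zara–Wiremu: 1; Zara–Fay: 1.
All other pairs contribute 0.
Summing the contributions gives betweenness(Alice) = 9.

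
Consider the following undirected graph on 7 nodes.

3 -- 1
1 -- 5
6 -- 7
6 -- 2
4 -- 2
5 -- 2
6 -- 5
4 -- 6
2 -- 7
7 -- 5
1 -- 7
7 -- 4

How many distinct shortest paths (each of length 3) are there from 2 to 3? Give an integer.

2

The shortest distance is 3. The length-3 paths are: 2–7–1–3; 2–5–1–3.
That gives 2 distinct shortest paths.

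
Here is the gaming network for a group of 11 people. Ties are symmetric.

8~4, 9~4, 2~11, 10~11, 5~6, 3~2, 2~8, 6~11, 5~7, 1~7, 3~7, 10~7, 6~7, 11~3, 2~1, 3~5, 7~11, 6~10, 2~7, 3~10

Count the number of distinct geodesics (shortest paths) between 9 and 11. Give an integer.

1

The shortest distance is 4, and the only length-4 path is 9–4–8–2–11. So there is exactly 1 shortest path.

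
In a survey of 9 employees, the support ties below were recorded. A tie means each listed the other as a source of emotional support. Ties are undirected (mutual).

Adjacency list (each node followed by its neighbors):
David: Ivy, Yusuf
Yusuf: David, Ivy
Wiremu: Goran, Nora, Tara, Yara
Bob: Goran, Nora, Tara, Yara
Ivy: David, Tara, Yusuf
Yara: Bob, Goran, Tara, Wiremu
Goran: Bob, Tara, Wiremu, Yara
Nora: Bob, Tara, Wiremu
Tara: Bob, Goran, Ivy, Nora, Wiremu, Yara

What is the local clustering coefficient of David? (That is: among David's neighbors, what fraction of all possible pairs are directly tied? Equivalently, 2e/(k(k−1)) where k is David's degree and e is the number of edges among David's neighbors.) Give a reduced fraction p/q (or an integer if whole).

1

David's neighbors: Ivy and Yusuf (k = 2).
Possible neighbor pairs: C(2,2) = 1. Edges among them: Ivy–Yusuf → e = 1.
Clustering(David) = 1/1.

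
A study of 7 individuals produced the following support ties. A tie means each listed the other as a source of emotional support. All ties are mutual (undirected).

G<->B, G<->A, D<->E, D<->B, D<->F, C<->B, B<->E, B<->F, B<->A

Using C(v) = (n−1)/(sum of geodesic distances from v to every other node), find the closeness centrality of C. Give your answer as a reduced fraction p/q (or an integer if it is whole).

6/11

Distances from C: A:2, B:1, D:2, E:2, F:2, G:2. Sum = 11.
n = 7, so closeness = 6/11.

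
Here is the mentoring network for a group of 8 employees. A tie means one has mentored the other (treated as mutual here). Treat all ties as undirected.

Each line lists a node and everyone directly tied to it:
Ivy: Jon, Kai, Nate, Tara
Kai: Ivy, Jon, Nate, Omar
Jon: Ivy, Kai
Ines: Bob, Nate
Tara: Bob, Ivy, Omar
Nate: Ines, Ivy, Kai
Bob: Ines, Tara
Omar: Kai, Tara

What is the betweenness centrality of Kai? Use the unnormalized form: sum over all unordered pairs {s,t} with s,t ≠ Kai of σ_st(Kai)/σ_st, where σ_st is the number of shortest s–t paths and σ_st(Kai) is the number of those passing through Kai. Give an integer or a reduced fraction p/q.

4

Pairs whose geodesics pass through Kai — Ines–Jon: 1/2; Ines–Omar: 1/2; Nate–Jon: 1/2; Nate–Omar: 1; Ivy–Omar: 1/2; Jon–Omar: 1.
All other pairs contribute 0.
Summing the contributions gives betweenness(Kai) = 4.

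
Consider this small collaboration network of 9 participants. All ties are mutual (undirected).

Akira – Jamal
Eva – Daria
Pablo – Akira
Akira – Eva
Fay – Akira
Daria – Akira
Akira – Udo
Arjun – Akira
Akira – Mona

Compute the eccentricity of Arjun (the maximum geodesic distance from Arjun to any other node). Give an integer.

Distances from Arjun: Akira:1, Daria:2, Eva:2, Fay:2, Jamal:2, Mona:2, Pablo:2, Udo:2.
The largest is 2 (to Udo, Pablo, Eva, Fay, Mona, Daria, and Jamal), so the eccentricity of Arjun is 2.

2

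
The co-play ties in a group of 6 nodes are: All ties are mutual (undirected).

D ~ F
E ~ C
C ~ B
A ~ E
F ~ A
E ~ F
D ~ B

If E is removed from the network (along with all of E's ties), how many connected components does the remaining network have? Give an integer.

1

E's neighbors (A, C, and F) remain reachable from one another through other ties, so the rest of the network stays in one piece.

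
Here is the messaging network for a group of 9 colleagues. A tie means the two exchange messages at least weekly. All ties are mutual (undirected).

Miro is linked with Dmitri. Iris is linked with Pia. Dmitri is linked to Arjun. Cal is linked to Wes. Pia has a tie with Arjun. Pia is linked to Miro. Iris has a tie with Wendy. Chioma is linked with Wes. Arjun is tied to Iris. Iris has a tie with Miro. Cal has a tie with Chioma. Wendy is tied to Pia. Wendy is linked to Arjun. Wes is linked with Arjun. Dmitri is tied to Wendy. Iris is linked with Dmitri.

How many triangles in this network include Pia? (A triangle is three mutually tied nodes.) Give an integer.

4

Pia's neighbors: Arjun, Iris, Miro, and Wendy.
Neighbor pairs that are themselves tied: Pia–Arjun–Iris; Pia–Arjun–Wendy; Pia–Iris–Miro; Pia–Iris–Wendy. Each forms one triangle with Pia, for 4 in total.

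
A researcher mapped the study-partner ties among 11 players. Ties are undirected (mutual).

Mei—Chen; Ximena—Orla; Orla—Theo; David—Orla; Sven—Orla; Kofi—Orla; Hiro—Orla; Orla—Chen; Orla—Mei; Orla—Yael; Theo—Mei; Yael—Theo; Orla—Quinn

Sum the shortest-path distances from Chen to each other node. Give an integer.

18

Distances from Chen: David:2, Hiro:2, Kofi:2, Mei:1, Orla:1, Quinn:2, Sven:2, Theo:2, Ximena:2, Yael:2.
Sum = 2 + 2 + 2 + 1 + 1 + 2 + 2 + 2 + 2 + 2 = 18.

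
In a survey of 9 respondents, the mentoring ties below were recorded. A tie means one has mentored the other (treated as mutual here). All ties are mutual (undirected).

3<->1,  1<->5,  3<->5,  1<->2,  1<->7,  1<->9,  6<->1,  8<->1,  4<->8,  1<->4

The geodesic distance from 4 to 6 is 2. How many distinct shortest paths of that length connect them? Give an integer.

1

The shortest distance is 2, and the only length-2 path is 4–1–6. So there is exactly 1 shortest path.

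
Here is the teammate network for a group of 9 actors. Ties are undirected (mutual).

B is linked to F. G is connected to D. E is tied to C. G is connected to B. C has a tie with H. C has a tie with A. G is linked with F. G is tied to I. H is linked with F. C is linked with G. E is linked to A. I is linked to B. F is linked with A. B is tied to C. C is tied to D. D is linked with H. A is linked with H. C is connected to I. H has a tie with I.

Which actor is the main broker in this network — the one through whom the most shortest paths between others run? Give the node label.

Unnormalized betweenness of each node: A:7/4, B:7/12, C:95/12, D:1/4, E:0, F:19/12, G:23/12, H:29/12, I:7/12.
C has the largest value, 95/12, making it the main broker — the node through which the most shortest paths run.

C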